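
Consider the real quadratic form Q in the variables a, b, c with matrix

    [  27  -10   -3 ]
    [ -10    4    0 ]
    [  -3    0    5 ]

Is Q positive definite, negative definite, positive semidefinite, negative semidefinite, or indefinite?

Congruent diagonalization of A (simultaneous row and column reduction) yields pivots 27, 8/27, 1/2.
So there are 3 positive pivots.
Hence Q is positive definite.

positive definite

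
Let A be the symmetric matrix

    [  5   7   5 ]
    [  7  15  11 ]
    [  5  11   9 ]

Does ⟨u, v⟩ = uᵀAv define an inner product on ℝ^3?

Leading principal minors: Δ_1 = 5, Δ_2 = 26, Δ_3 = 24.
All leading principal minors are positive, so by Sylvester's criterion Q is positive definite.
⟨·,·⟩ is an inner product exactly when A is positive definite.

yes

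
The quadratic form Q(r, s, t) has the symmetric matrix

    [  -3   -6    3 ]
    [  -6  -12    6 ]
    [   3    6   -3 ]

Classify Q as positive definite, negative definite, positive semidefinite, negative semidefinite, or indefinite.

negative semidefinite

Row-reducing A symmetrically gives the diagonal entries -3, 0, 0.
That gives 1 negative, 2 zero pivots.
Hence Q is negative semidefinite.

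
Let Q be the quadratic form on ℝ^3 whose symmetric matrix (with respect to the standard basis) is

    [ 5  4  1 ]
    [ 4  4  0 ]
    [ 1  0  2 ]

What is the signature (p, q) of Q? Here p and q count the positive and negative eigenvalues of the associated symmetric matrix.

(3, 0)

Symmetric row and column elimination reduces A to a congruent diagonal form with pivots 5, 4/5, 1.
That gives 3 positive pivots.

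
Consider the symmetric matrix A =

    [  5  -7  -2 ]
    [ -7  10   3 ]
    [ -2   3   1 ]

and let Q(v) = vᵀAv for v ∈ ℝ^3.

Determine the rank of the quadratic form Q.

Applying the same elementary operations to the rows and columns of A produces a congruent diagonal matrix with entries 5, 1/5, 0.
So there are 2 positive, 1 zero pivots.
The rank is the number of nonzero pivots: 2.

2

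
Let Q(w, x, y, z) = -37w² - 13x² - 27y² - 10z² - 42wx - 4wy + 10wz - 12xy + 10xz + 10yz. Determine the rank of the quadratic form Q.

The associated matrix is A = [[-37, -21, -2, 5], [-21, -13, -6, 5], [-2, -6, -27, 5], [5, 5, 5, -10]].
Symmetric row and column elimination reduces A to a congruent diagonal form with pivots -37, -40/37, -5, 0.
That gives 3 negative, 1 zero pivots.
The rank is the number of nonzero pivots: 3.

3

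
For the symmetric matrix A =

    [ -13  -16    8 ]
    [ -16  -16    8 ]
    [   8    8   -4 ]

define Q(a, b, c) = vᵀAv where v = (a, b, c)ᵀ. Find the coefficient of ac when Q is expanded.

16

The coefficient of ac is A[1,3] + A[3,1] = 2·8 = 16.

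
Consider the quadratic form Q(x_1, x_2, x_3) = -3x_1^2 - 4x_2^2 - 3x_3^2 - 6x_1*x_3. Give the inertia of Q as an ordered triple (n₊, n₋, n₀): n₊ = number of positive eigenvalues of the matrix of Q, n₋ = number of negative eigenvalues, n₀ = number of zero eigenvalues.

The associated matrix is A = [[-3, 0, -3], [0, -4, 0], [-3, 0, -3]].
Applying the same elementary operations to the rows and columns of A produces a congruent diagonal matrix with entries -3, -4, 0.
That gives 2 negative, 1 zero pivots.

(0, 2, 1)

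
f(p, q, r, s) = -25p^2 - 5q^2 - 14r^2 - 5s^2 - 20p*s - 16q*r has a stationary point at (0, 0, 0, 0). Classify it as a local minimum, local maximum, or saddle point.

local maximum

The Hessian at the origin is H = [[-50, 0, 0, -20], [0, -10, -16, 0], [0, -16, -28, 0], [-20, 0, 0, -10]].
Congruent diagonalization of H (simultaneous row and column reduction) yields pivots -50, -10, -12/5, -2.
That gives 4 negative pivots.
H is negative definite, so the origin is a strict local maximum.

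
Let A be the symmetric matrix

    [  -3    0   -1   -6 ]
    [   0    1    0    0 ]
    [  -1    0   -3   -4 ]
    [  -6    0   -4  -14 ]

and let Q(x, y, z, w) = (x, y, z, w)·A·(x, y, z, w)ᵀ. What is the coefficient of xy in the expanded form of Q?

0

The coefficient of xy is A[1,2] + A[2,1] = 2·0 = 0.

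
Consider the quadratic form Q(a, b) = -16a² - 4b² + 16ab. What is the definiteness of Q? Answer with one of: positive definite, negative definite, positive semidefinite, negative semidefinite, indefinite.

negative semidefinite

The symmetric matrix of Q is [[-16, 8], [8, -4]].
For the 2×2 matrix [[-16, 8], [8, -4]]: det = -16·-4 − (8)² = 0, trace = -20.
det = 0 so one eigenvalue is zero; the form is semidefinite with the sign of the trace.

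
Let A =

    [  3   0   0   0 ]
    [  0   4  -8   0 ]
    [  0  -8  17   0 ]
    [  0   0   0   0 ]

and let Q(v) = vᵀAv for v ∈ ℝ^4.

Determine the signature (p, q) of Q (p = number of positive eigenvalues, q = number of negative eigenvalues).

Congruent diagonalization of A (simultaneous row and column reduction) yields pivots 3, 4, 1, 0.
Counting signs: 3 positive, 1 zero.

(3, 0)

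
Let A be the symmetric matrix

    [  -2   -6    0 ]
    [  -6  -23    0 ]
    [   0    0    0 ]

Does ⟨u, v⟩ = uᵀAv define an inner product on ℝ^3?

no

Symmetric row and column elimination reduces A to a congruent diagonal form with pivots -2, -5, 0.
That gives 2 negative, 1 zero pivots.
Hence Q is negative semidefinite.
⟨·,·⟩ is an inner product exactly when A is positive definite.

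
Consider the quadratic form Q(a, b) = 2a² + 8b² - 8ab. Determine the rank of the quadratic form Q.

1

Write A = [[2, -4], [-4, 8]].
Applying the same elementary operations to the rows and columns of A produces a congruent diagonal matrix with entries 2, 0.
So there are 1 positive, 1 zero pivots.
The rank is the number of nonzero pivots: 1.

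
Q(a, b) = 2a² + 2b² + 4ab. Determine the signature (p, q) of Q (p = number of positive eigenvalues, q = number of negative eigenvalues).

Write A = [[2, 2], [2, 2]].
Applying the same elementary operations to the rows and columns of A produces a congruent diagonal matrix with entries 2, 0.
Counting signs: 1 positive, 1 zero.

(1, 0)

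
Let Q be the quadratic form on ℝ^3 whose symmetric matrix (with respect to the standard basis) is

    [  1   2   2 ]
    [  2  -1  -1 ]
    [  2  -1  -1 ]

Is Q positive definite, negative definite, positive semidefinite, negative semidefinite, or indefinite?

Applying the same elementary operations to the rows and columns of A produces a congruent diagonal matrix with entries 1, -5, 0.
So there are 1 positive, 1 negative, 1 zero pivots.
Hence Q is indefinite.

indefinite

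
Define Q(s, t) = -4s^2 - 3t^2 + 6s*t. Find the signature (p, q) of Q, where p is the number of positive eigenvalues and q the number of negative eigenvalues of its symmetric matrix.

(0, 2)

The associated matrix is A = [[-4, 3], [3, -3]].
Row-reducing A symmetrically gives the diagonal entries -4, -3/4.
Counting signs: 2 negative.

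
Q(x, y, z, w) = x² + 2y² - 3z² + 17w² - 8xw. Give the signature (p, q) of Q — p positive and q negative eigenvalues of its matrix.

The associated matrix is A = [[1, 0, 0, -4], [0, 2, 0, 0], [0, 0, -3, 0], [-4, 0, 0, 17]].
An LDLᵀ factorisation of A has diagonal entries 1, 2, -3, 1.
So there are 3 positive, 1 negative pivots.

(3, 1)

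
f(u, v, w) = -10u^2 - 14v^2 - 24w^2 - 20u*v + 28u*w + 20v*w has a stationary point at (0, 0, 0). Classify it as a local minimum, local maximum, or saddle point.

local maximum

The Hessian at the origin is H = [[-20, -20, 28], [-20, -28, 20], [28, 20, -48]].
Symmetric row and column elimination reduces H to a congruent diagonal form with pivots -20, -8, -4/5.
So there are 3 negative pivots.
H is negative definite, so the origin is a strict local maximum.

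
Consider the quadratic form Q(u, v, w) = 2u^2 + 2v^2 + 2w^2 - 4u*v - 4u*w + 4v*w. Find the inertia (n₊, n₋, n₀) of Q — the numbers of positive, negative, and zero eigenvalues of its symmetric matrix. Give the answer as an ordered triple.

(1, 0, 2)

The symmetric matrix is A = [[2, -2, -2], [-2, 2, 2], [-2, 2, 2]].
Applying the same elementary operations to the rows and columns of A produces a congruent diagonal matrix with entries 2, 0, 0.
So there are 1 positive, 2 zero pivots.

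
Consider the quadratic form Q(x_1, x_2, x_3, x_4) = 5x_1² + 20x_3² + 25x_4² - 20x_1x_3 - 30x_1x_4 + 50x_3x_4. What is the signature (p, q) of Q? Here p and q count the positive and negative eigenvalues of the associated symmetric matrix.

(2, 1)

The symmetric matrix is A = [[5, 0, -10, -15], [0, 0, 0, 0], [-10, 0, 20, 25], [-15, 0, 25, 25]].
By Sylvester's law of inertia any congruent diagonalization of A has 2 positive, 1 negative and 1 zero entries.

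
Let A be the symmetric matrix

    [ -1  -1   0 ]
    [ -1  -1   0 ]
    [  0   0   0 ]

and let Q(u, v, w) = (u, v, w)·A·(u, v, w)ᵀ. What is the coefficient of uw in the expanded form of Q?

0

The coefficient of uw is A[1,3] + A[3,1] = 2·0 = 0.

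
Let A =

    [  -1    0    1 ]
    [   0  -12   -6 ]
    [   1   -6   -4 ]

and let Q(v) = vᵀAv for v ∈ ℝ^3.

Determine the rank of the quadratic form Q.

2

Congruent diagonalization of A (simultaneous row and column reduction) yields pivots -1, -12, 0.
Counting signs: 2 negative, 1 zero.
The rank is the number of nonzero pivots: 2.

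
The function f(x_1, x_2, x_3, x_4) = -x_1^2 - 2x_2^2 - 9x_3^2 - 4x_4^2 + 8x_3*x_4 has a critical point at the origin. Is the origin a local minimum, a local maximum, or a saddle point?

local maximum

The Hessian at the origin is H = [[-2, 0, 0, 0], [0, -4, 0, 0], [0, 0, -18, 8], [0, 0, 8, -8]].
Congruent diagonalization of H (simultaneous row and column reduction) yields pivots -2, -4, -18, -40/9.
So there are 4 negative pivots.
H is negative definite, so the origin is a strict local maximum.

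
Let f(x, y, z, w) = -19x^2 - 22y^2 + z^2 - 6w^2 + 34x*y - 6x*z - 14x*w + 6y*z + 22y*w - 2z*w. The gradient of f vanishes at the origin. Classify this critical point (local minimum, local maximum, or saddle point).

saddle point

The Hessian at the origin is H = [[-38, 34, -6, -14], [34, -44, 6, 22], [-6, 6, 2, -2], [-14, 22, -2, -12]].
An LDLᵀ factorisation of H has diagonal entries -38, -258/19, 128/43, -3/8.
So there are 1 positive, 3 negative pivots.
H is indefinite, so the origin is a saddle point.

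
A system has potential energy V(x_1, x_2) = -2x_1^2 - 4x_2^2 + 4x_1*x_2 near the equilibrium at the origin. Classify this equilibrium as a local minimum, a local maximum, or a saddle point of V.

The Hessian at the origin is H = [[-4, 4], [4, -8]].
det H = -4·-8 − (4)² = 16 > 0 and H[1,1] = -4 < 0, so H is negative definite.
Therefore the origin is a local maximum.

local maximum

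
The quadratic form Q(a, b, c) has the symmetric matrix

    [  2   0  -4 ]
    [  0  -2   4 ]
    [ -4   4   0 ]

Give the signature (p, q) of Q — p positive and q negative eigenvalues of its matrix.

Symmetric row and column elimination reduces A to a congruent diagonal form with pivots 2, -2, 0.
That gives 1 positive, 1 negative, 1 zero pivots.

(1, 1)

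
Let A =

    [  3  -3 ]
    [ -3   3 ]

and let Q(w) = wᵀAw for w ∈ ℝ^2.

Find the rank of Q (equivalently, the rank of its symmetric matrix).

1

Congruent diagonalization of A (simultaneous row and column reduction) yields pivots 3, 0.
So there are 1 positive, 1 zero pivots.
The rank is the number of nonzero pivots: 1.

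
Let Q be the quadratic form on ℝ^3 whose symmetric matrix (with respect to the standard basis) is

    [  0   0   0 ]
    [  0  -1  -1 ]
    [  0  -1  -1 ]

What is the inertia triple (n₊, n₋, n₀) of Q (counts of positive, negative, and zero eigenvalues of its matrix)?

(0, 1, 2)

Symmetric row and column elimination reduces A to a congruent diagonal form with pivots 0, -1, 0.
That gives 1 negative, 2 zero pivots.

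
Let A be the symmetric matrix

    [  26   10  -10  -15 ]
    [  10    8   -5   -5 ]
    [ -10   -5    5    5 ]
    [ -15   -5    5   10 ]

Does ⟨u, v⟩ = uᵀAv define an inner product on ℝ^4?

Row-reducing A symmetrically gives the diagonal entries 26, 54/13, 5/6, 5/6.
So there are 4 positive pivots.
Hence Q is positive definite.
⟨·,·⟩ is an inner product exactly when A is positive definite.

yes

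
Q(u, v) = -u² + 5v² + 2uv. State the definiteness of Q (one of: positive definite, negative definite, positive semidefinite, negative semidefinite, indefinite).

Write A = [[-1, 1], [1, 5]].
Applying the same elementary operations to the rows and columns of A produces a congruent diagonal matrix with entries -1, 6.
So there are 1 positive, 1 negative pivots.
Hence Q is indefinite.

indefinite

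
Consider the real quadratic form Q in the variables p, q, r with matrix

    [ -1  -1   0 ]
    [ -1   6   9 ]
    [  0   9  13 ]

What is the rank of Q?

Symmetric row and column elimination reduces A to a congruent diagonal form with pivots -1, 7, 10/7.
Counting signs: 2 positive, 1 negative.
The rank is the number of nonzero pivots: 3.

3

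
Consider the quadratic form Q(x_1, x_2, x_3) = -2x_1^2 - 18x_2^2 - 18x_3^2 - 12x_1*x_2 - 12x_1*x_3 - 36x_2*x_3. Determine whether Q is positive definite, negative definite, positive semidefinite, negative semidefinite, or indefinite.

The associated matrix is A = [[-2, -6, -6], [-6, -18, -18], [-6, -18, -18]].
Symmetric row and column elimination reduces A to a congruent diagonal form with pivots -2, 0, 0.
Counting signs: 1 negative, 2 zero.
Hence Q is negative semidefinite.

negative semidefinite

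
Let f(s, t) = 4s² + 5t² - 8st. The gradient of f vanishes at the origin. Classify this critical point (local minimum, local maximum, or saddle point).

local minimum

The Hessian at the origin is H = [[8, -8], [-8, 10]].
det H = 8·10 − (-8)² = 16 > 0 and H[1,1] = 8 > 0, so H is positive definite.
Therefore the origin is a local minimum.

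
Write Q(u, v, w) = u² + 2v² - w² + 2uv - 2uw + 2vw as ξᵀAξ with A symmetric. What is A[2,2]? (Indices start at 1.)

The coefficient of v² in Q is 2, and that is exactly A[2,2].

2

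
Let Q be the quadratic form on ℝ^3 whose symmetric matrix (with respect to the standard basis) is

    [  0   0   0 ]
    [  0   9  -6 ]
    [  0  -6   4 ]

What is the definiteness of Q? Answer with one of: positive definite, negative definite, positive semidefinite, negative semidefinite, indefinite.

Symmetric row and column elimination reduces A to a congruent diagonal form with pivots 0, 9, 0.
Counting signs: 1 positive, 2 zero.
Hence Q is positive semidefinite.

positive semidefinite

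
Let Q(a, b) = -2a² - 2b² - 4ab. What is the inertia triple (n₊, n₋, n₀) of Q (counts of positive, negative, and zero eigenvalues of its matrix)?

(0, 1, 1)

The associated matrix is A = [[-2, -2], [-2, -2]].
Row-reducing A symmetrically gives the diagonal entries -2, 0.
Counting signs: 1 negative, 1 zero.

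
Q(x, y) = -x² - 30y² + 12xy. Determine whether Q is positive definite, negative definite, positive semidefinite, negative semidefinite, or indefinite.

indefinite

The symmetric matrix is A = [[-1, 6], [6, -30]].
Row-reducing A symmetrically gives the diagonal entries -1, 6.
Counting signs: 1 positive, 1 negative.
Hence Q is indefinite.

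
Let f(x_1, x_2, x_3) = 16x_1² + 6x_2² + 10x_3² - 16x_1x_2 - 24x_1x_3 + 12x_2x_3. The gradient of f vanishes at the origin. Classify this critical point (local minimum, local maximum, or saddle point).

The Hessian at the origin is H = [[32, -16, -24], [-16, 12, 12], [-24, 12, 20]].
Row-reducing H symmetrically gives the diagonal entries 32, 4, 2.
So there are 3 positive pivots.
H is positive definite, so the origin is a strict local minimum.

local minimum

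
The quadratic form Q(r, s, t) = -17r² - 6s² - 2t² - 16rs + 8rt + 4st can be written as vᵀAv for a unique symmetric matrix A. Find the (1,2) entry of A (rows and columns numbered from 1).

The coefficient of r·s in Q is -16. For a symmetric A this equals A[1,2] + A[2,1] = 2·A[1,2].
So A[1,2] = -16/2 = -8.

-8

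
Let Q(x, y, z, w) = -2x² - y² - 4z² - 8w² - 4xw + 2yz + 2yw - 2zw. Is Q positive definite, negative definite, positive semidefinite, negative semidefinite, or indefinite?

The symmetric matrix of Q is A = [[-2, 0, 0, -2], [0, -1, 1, 1], [0, 1, -4, -1], [-2, 1, -1, -8]].
Leading principal minors: Δ_1 = -2, Δ_2 = 2, Δ_3 = -6, Δ_4 = 30.
The signs alternate starting with Δ_1 < 0, so by Sylvester's criterion Q is negative definite.

negative definite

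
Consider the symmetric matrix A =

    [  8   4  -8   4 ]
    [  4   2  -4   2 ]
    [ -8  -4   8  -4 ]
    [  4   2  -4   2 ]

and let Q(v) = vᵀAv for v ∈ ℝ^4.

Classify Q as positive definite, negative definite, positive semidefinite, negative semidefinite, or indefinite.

Congruent diagonalization of A (simultaneous row and column reduction) yields pivots 8, 0, 0, 0.
Counting signs: 1 positive, 3 zero.
Hence Q is positive semidefinite.

positive semidefinite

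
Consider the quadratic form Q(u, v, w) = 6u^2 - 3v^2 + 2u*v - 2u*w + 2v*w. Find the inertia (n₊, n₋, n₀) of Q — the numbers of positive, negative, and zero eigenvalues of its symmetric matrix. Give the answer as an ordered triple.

Write A = [[6, 1, -1], [1, -3, 1], [-1, 1, 0]].
Congruent diagonalization of A (simultaneous row and column reduction) yields pivots 6, -19/6, 5/19.
That gives 2 positive, 1 negative pivots.

(2, 1, 0)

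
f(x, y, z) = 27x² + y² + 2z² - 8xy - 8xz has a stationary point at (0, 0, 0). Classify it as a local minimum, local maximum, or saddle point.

local minimum

The Hessian at the origin is H = [[54, -8, -8], [-8, 2, 0], [-8, 0, 4]].
An LDLᵀ factorisation of H has diagonal entries 54, 22/27, 12/11.
Counting signs: 3 positive.
H is positive definite, so the origin is a strict local minimum.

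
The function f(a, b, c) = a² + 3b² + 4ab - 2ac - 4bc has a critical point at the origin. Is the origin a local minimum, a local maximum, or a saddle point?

saddle point

The Hessian at the origin is H = [[2, 4, -2], [4, 6, -4], [-2, -4, 0]].
Symmetric row and column elimination reduces H to a congruent diagonal form with pivots 2, -2, -2.
Counting signs: 1 positive, 2 negative.
H is indefinite, so the origin is a saddle point.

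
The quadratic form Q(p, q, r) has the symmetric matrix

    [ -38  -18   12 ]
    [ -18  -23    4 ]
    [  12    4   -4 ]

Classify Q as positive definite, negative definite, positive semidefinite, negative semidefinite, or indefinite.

negative definite

Leading principal minors: Δ_1 = -38, Δ_2 = 550, Δ_3 = -8.
The signs alternate starting with Δ_1 < 0, so by Sylvester's criterion Q is negative definite.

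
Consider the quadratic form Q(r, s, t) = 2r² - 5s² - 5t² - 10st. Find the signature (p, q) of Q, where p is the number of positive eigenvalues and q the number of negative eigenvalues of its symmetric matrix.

(1, 1)

Write A = [[2, 0, 0], [0, -5, -5], [0, -5, -5]].
Row-reducing A symmetrically gives the diagonal entries 2, -5, 0.
Counting signs: 1 positive, 1 negative, 1 zero.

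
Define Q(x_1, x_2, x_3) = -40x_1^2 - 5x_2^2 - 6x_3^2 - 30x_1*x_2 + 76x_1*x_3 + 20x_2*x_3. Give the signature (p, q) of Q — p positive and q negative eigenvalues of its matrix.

(2, 1)

Write A = [[-40, -15, 38], [-15, -5, 10], [38, 10, -6]].
Row-reducing A symmetrically gives the diagonal entries -40, 5/8, 6/5.
That gives 2 positive, 1 negative pivots.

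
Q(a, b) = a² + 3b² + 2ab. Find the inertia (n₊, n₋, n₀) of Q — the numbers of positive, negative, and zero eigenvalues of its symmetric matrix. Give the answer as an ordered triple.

(2, 0, 0)

The associated matrix is A = [[1, 1], [1, 3]].
An LDLᵀ factorisation of A has diagonal entries 1, 2.
So there are 2 positive pivots.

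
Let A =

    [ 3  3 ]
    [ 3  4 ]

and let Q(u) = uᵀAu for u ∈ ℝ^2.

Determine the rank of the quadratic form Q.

Row-reducing A symmetrically gives the diagonal entries 3, 1.
So there are 2 positive pivots.
The rank is the number of nonzero pivots: 2.

2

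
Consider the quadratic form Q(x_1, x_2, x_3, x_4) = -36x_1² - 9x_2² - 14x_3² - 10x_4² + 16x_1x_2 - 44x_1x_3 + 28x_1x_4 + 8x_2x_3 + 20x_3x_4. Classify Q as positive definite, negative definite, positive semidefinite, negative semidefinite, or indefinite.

negative definite

The symmetric matrix is A = [[-36, 8, -22, 14], [8, -9, 4, 0], [-22, 4, -14, 10], [14, 0, 10, -10]].
Congruent diagonalization of A (simultaneous row and column reduction) yields pivots -36, -65/9, -29/65, -20/29.
So there are 4 negative pivots.
Hence Q is negative definite.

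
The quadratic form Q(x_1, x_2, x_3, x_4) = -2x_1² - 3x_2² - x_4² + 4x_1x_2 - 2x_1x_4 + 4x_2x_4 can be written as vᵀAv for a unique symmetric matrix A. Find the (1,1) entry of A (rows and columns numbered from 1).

The coefficient of x_1² in Q is -2, and that is exactly A[1,1].

-2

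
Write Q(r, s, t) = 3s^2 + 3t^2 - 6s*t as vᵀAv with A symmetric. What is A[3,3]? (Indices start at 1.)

3

The coefficient of t^2 in Q is 3, and that is exactly A[3,3].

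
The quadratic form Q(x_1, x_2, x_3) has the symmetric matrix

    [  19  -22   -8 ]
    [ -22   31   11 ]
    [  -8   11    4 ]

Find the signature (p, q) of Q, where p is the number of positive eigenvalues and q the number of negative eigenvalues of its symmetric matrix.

Congruent diagonalization of A (simultaneous row and column reduction) yields pivots 19, 105/19, 3/35.
That gives 3 positive pivots.

(3, 0)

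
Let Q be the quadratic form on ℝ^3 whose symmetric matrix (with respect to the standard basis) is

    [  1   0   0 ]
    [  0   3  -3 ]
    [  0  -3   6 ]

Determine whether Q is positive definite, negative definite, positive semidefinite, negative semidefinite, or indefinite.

Congruent diagonalization of A (simultaneous row and column reduction) yields pivots 1, 3, 3.
Counting signs: 3 positive.
Hence Q is positive definite.

positive definite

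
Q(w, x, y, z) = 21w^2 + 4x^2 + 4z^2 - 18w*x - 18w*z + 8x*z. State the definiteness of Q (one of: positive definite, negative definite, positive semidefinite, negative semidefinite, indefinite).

positive semidefinite

The associated matrix is A = [[21, -9, 0, -9], [-9, 4, 0, 4], [0, 0, 0, 0], [-9, 4, 0, 4]].
Row-reducing A symmetrically gives the diagonal entries 21, 1/7, 0, 0.
So there are 2 positive, 2 zero pivots.
Hence Q is positive semidefinite.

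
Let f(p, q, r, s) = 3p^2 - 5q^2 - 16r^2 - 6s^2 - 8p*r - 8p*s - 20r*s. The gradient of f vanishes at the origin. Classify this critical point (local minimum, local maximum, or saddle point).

saddle point

The Hessian at the origin is H = [[6, 0, -8, -8], [0, -10, 0, 0], [-8, 0, -32, -20], [-8, 0, -20, -12]].
Symmetric row and column elimination reduces H to a congruent diagonal form with pivots 6, -10, -128/3, -5/8.
So there are 1 positive, 3 negative pivots.
H is indefinite, so the origin is a saddle point.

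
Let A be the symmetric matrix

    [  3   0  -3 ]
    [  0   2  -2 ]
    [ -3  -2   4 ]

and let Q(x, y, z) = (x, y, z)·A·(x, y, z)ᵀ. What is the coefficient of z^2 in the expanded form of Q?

The coefficient of z^2 is the diagonal entry A[3,3] = 4.

4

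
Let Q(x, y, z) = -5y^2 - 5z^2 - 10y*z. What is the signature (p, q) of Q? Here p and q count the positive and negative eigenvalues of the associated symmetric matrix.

(0, 1)

Write A = [[0, 0, 0], [0, -5, -5], [0, -5, -5]].
Row-reducing A symmetrically gives the diagonal entries 0, -5, 0.
That gives 1 negative, 2 zero pivots.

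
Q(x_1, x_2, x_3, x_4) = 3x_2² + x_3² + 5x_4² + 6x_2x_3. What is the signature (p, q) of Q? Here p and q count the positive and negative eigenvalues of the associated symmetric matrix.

(2, 1)

The associated matrix is A = [[0, 0, 0, 0], [0, 3, 3, 0], [0, 3, 1, 0], [0, 0, 0, 5]].
Congruent diagonalization of A (simultaneous row and column reduction) yields pivots 0, 3, -2, 5.
That gives 2 positive, 1 negative, 1 zero pivots.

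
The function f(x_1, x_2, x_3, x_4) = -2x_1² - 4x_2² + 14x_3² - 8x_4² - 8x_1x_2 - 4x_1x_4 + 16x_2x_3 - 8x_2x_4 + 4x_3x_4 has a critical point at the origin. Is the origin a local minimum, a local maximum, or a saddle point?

The Hessian at the origin is H = [[-4, -8, 0, -4], [-8, -8, 16, -8], [0, 16, 28, 4], [-4, -8, 4, -16]].
An LDLᵀ factorisation of H has diagonal entries -4, 8, -4, -8.
So there are 1 positive, 3 negative pivots.
H is indefinite, so the origin is a saddle point.

saddle point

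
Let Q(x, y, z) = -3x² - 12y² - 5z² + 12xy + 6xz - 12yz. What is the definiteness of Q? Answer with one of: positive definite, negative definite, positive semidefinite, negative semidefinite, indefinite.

The symmetric matrix is A = [[-3, 6, 3], [6, -12, -6], [3, -6, -5]].
Row-reducing A symmetrically gives the diagonal entries -3, 0, -2.
So there are 2 negative, 1 zero pivots.
Hence Q is negative semidefinite.

negative semidefinite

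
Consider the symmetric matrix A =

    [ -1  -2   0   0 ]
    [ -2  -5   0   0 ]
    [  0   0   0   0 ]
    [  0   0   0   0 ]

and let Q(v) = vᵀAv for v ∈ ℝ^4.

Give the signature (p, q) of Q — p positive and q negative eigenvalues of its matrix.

(0, 2)

Row-reducing A symmetrically gives the diagonal entries -1, -1, 0, 0.
That gives 2 negative, 2 zero pivots.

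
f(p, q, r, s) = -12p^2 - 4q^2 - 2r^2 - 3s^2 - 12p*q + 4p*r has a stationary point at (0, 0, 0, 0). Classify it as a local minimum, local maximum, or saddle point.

local maximum

The Hessian at the origin is H = [[-24, -12, 4, 0], [-12, -8, 0, 0], [4, 0, -4, 0], [0, 0, 0, -6]].
Congruent diagonalization of H (simultaneous row and column reduction) yields pivots -24, -2, -4/3, -6.
That gives 4 negative pivots.
H is negative definite, so the origin is a strict local maximum.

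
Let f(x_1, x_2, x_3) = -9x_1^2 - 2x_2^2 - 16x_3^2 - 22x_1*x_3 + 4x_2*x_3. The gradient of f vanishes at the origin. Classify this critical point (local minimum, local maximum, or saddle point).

local maximum

The Hessian at the origin is H = [[-18, 0, -22], [0, -4, 4], [-22, 4, -32]].
An LDLᵀ factorisation of H has diagonal entries -18, -4, -10/9.
So there are 3 negative pivots.
H is negative definite, so the origin is a strict local maximum.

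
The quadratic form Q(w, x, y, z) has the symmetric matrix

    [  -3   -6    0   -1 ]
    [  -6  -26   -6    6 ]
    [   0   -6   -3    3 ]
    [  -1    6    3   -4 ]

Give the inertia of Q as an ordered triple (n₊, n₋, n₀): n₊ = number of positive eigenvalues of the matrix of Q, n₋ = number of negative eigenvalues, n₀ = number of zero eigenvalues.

(1, 3, 0)

Row-reducing A symmetrically gives the diagonal entries -3, -14, -3/7, 4/3.
So there are 1 positive, 3 negative pivots.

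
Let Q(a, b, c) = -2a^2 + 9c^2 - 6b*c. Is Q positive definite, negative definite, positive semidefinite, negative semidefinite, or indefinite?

The symmetric matrix is A = [[-2, 0, 0], [0, 0, -3], [0, -3, 9]].
A is congruent to a diagonal matrix with 1 positive, 2 negative and 0 zero entries, so Q is indefinite.

indefinite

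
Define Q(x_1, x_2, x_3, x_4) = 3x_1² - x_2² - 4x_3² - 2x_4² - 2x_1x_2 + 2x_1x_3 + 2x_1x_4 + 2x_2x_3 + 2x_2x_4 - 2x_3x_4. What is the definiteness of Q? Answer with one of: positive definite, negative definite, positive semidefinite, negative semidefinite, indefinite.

indefinite

The symmetric matrix is A = [[3, -1, 1, 1], [-1, -1, 1, 1], [1, 1, -4, -1], [1, 1, -1, -2]].
An LDLᵀ factorisation of A has diagonal entries 3, -4/3, -3, -1.
So there are 1 positive, 3 negative pivots.
Hence Q is indefinite.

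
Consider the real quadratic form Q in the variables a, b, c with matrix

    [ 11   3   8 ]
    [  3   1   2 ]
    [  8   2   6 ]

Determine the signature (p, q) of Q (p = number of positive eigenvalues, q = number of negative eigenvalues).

(2, 0)

Row-reducing A symmetrically gives the diagonal entries 11, 2/11, 0.
So there are 2 positive, 1 zero pivots.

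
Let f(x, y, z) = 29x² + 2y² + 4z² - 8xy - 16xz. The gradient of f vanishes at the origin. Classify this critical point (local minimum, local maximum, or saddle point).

The Hessian at the origin is H = [[58, -8, -16], [-8, 4, 0], [-16, 0, 8]].
Applying the same elementary operations to the rows and columns of H produces a congruent diagonal matrix with entries 58, 84/29, 40/21.
So there are 3 positive pivots.
H is positive definite, so the origin is a strict local minimum.

local minimum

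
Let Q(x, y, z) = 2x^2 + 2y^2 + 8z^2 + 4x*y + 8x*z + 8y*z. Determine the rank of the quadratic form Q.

1

The symmetric matrix is A = [[2, 2, 4], [2, 2, 4], [4, 4, 8]].
Row-reducing A symmetrically gives the diagonal entries 2, 0, 0.
That gives 1 positive, 2 zero pivots.
The rank is the number of nonzero pivots: 1.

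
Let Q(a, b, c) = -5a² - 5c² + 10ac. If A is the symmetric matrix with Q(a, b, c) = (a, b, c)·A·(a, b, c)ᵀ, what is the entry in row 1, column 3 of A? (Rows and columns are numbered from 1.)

5

The coefficient of a·c in Q is 10. For a symmetric A this equals A[1,3] + A[3,1] = 2·A[1,3].
So A[1,3] = 10/2 = 5.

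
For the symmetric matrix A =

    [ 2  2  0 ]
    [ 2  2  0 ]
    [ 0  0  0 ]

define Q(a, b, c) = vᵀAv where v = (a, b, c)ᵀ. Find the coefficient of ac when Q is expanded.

The coefficient of ac is A[1,3] + A[3,1] = 2·0 = 0.

0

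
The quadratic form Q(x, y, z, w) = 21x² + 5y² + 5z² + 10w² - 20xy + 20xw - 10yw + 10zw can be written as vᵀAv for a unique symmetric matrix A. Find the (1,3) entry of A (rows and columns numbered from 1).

0

The coefficient of x·z in Q is 0. For a symmetric A this equals A[1,3] + A[3,1] = 2·A[1,3].
So A[1,3] = 0/2 = 0.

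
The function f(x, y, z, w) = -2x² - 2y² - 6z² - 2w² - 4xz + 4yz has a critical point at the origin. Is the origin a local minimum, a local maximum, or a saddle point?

local maximum

The Hessian at the origin is H = [[-4, 0, -4, 0], [0, -4, 4, 0], [-4, 4, -12, 0], [0, 0, 0, -4]].
Symmetric row and column elimination reduces H to a congruent diagonal form with pivots -4, -4, -4, -4.
That gives 4 negative pivots.
H is negative definite, so the origin is a strict local maximum.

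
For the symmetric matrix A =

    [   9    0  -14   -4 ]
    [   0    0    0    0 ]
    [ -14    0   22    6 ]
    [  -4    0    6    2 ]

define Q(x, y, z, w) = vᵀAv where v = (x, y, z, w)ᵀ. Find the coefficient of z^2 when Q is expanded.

22

The coefficient of z^2 is the diagonal entry A[3,3] = 22.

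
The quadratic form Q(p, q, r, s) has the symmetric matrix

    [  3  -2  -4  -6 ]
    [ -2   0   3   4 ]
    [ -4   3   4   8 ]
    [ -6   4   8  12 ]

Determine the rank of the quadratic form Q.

3

Applying the same elementary operations to the rows and columns of A produces a congruent diagonal matrix with entries 3, -4/3, -5/4, 0.
Counting signs: 1 positive, 2 negative, 1 zero.
The rank is the number of nonzero pivots: 3.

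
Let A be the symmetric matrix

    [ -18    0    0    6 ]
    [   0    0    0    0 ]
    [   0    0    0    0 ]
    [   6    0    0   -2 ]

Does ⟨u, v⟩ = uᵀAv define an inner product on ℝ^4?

no

Symmetric row and column elimination reduces A to a congruent diagonal form with pivots -18, 0, 0, 0.
So there are 1 negative, 3 zero pivots.
Hence Q is negative semidefinite.
⟨·,·⟩ is an inner product exactly when A is positive definite.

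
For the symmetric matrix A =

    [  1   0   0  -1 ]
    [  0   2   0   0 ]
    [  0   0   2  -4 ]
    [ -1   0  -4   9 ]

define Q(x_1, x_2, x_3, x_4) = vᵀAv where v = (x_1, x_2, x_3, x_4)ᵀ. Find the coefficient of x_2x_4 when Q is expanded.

0

The coefficient of x_2x_4 is A[2,4] + A[4,2] = 2·0 = 0.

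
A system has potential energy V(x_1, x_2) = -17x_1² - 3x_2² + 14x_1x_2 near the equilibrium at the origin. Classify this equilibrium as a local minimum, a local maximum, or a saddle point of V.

local maximum

The Hessian at the origin is H = [[-34, 14], [14, -6]].
det H = -34·-6 − (14)² = 8 > 0 and H[1,1] = -34 < 0, so H is negative definite.
Therefore the origin is a local maximum.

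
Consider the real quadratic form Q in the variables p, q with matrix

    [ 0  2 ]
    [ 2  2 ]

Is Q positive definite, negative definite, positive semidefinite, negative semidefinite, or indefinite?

For the 2×2 matrix [[0, 2], [2, 2]]: det = 0·2 − (2)² = -4, trace = 2.
det < 0 so the eigenvalues have opposite signs; the form is indefinite.

indefinite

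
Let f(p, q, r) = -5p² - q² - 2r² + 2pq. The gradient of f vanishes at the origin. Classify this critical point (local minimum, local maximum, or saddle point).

local maximum

The Hessian at the origin is H = [[-10, 2, 0], [2, -2, 0], [0, 0, -4]].
Symmetric row and column elimination reduces H to a congruent diagonal form with pivots -10, -8/5, -4.
Counting signs: 3 negative.
H is negative definite, so the origin is a strict local maximum.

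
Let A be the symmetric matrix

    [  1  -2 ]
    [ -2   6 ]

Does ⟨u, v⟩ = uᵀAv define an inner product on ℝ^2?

yes

For the 2×2 matrix [[1, -2], [-2, 6]]: det = 1·6 − (-2)² = 2, trace = 7.
det > 0 so both eigenvalues share the sign of the trace; trace = 7 > 0 ⇒ both positive.
⟨·,·⟩ is an inner product exactly when A is positive definite.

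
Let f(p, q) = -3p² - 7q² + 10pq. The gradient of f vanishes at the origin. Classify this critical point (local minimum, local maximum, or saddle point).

The Hessian at the origin is H = [[-6, 10], [10, -14]].
det H = -6·-14 − (10)² = -16 < 0, so H is indefinite.
Therefore the origin is a saddle point.

saddle point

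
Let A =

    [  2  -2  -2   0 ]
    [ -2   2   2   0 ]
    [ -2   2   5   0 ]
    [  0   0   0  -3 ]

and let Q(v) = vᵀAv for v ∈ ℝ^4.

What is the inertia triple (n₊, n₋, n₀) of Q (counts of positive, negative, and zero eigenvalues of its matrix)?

Congruent diagonalization of A (simultaneous row and column reduction) yields pivots 2, 0, 3, -3.
That gives 2 positive, 1 negative, 1 zero pivots.

(2, 1, 1)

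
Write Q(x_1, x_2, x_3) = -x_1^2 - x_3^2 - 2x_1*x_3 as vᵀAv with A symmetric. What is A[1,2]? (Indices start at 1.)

The coefficient of x_1·x_2 in Q is 0. For a symmetric A this equals A[1,2] + A[2,1] = 2·A[1,2].
So A[1,2] = 0/2 = 0.

0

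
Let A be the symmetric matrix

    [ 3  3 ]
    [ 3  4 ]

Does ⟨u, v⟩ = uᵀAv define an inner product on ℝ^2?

yes

For the 2×2 matrix [[3, 3], [3, 4]]: det = 3·4 − (3)² = 3, trace = 7.
det > 0 so both eigenvalues share the sign of the trace; trace = 7 > 0 ⇒ both positive.
⟨·,·⟩ is an inner product exactly when A is positive definite.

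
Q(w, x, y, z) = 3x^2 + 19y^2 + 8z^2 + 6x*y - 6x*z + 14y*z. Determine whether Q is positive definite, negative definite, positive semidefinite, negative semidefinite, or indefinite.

indefinite

The symmetric matrix is A = [[0, 0, 0, 0], [0, 3, 3, -3], [0, 3, 19, 7], [0, -3, 7, 8]].
Row-reducing A symmetrically gives the diagonal entries 0, 3, 16, -5/4.
So there are 2 positive, 1 negative, 1 zero pivots.
Hence Q is indefinite.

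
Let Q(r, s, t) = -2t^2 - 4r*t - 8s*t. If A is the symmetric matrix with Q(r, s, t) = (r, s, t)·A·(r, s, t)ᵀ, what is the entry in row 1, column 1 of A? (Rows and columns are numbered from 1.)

The coefficient of r^2 in Q is 0, and that is exactly A[1,1].

0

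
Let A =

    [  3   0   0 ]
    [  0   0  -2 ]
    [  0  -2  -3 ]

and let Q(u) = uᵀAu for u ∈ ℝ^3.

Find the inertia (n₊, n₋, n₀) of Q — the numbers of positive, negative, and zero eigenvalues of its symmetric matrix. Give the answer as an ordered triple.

(2, 1, 0)

By Sylvester's law of inertia any congruent diagonalization of A has 2 positive, 1 negative and 0 zero entries.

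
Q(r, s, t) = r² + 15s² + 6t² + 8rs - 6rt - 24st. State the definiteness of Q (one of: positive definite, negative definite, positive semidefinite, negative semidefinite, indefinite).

indefinite

Write A = [[1, 4, -3], [4, 15, -12], [-3, -12, 6]].
An LDLᵀ factorisation of A has diagonal entries 1, -1, -3.
That gives 1 positive, 2 negative pivots.
Hence Q is indefinite.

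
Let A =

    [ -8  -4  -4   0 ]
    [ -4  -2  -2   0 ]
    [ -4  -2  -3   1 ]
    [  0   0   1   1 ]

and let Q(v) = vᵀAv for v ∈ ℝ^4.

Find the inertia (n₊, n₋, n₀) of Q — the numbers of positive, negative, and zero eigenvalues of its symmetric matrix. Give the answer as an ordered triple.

Congruent diagonalization of A (simultaneous row and column reduction) yields pivots -8, 0, -1, 2.
That gives 1 positive, 2 negative, 1 zero pivots.

(1, 2, 1)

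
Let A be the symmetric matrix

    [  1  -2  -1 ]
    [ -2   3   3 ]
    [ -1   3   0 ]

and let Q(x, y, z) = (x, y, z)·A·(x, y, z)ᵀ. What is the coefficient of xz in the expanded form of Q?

-2

The coefficient of xz is A[1,3] + A[3,1] = 2·(-1) = -2.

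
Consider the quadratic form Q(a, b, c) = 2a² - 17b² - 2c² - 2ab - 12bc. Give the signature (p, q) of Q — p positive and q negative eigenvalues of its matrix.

The associated matrix is A = [[2, -1, 0], [-1, -17, -6], [0, -6, -2]].
Congruent diagonalization of A (simultaneous row and column reduction) yields pivots 2, -35/2, 2/35.
Counting signs: 2 positive, 1 negative.

(2, 1)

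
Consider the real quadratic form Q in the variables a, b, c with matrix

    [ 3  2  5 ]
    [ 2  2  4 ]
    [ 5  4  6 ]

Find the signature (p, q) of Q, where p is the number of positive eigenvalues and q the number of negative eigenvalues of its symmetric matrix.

(2, 1)

Congruent diagonalization of A (simultaneous row and column reduction) yields pivots 3, 2/3, -3.
So there are 2 positive, 1 negative pivots.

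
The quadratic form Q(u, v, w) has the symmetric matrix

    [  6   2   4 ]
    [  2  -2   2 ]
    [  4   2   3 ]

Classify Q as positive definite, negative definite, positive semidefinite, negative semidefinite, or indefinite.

indefinite

Row-reducing A symmetrically gives the diagonal entries 6, -8/3, 1/2.
That gives 2 positive, 1 negative pivots.
Hence Q is indefinite.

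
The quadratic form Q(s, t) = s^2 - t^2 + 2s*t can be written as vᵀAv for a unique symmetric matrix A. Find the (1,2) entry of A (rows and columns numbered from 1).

The coefficient of s·t in Q is 2. For a symmetric A this equals A[1,2] + A[2,1] = 2·A[1,2].
So A[1,2] = 2/2 = 1.

1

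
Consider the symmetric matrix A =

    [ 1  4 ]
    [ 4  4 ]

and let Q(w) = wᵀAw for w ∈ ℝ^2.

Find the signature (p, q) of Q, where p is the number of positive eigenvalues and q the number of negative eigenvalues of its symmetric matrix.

An LDLᵀ factorisation of A has diagonal entries 1, -12.
Counting signs: 1 positive, 1 negative.

(1, 1)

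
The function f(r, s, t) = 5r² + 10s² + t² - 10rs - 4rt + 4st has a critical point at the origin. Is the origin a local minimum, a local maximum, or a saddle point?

The Hessian at the origin is H = [[10, -10, -4], [-10, 20, 4], [-4, 4, 2]].
An LDLᵀ factorisation of H has diagonal entries 10, 10, 2/5.
Counting signs: 3 positive.
H is positive definite, so the origin is a strict local minimum.

local minimum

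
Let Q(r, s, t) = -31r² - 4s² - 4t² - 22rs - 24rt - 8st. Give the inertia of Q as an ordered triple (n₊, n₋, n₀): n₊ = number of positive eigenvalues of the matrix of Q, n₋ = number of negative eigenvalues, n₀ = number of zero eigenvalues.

Write A = [[-31, -11, -12], [-11, -4, -4], [-12, -4, -4]].
Congruent diagonalization of A (simultaneous row and column reduction) yields pivots -31, -3/31, 4/3.
Counting signs: 1 positive, 2 negative.

(1, 2, 0)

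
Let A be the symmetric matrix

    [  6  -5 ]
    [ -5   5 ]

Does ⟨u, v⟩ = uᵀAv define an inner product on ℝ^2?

yes

For the 2×2 matrix [[6, -5], [-5, 5]]: det = 6·5 − (-5)² = 5, trace = 11.
det > 0 so both eigenvalues share the sign of the trace; trace = 11 > 0 ⇒ both positive.
⟨·,·⟩ is an inner product exactly when A is positive definite.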